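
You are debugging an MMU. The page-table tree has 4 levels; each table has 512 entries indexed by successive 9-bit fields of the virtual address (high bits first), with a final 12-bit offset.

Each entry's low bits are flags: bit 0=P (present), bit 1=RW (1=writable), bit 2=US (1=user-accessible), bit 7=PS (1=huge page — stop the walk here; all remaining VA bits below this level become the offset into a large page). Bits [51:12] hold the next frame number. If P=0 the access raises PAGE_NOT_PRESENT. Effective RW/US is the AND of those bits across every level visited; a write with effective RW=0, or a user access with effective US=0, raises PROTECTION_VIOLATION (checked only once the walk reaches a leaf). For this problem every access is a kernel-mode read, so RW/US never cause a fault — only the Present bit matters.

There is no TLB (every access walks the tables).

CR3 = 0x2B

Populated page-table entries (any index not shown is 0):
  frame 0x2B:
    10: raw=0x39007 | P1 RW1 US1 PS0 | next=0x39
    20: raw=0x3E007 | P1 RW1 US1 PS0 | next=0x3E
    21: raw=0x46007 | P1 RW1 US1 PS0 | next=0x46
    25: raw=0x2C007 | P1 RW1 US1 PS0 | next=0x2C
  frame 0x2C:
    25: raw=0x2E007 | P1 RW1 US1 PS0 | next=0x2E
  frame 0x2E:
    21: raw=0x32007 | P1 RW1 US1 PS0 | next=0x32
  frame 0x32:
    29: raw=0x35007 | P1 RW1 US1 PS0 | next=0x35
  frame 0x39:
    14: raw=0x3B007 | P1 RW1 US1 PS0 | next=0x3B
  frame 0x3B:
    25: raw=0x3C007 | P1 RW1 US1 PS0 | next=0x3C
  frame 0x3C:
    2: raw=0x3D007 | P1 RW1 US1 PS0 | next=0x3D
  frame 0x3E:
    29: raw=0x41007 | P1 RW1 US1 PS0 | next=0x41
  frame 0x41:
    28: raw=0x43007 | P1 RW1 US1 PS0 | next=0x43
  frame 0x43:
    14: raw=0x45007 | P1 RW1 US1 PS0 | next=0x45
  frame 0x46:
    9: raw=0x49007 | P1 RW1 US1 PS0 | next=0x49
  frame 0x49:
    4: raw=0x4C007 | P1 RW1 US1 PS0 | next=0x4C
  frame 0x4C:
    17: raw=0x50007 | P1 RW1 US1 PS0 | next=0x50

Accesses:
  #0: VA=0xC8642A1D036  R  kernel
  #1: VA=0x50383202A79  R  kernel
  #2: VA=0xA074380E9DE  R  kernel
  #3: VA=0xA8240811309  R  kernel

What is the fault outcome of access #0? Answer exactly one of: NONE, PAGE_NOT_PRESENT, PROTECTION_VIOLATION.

Walk each access:
#0 VA=0xC8642A1D036 (r,kernel):
  lvl0: tbl 0x2B, slot 25 ⇒ 0x2C007 (P1/RW1/US1/PS0)
  lvl1: tbl 0x2C, slot 25 ⇒ 0x2E007 (P1/RW1/US1/PS0)
  lvl2: tbl 0x2E, slot 21 ⇒ 0x32007 (P1/RW1/US1/PS0)
  lvl3: tbl 0x32, slot 29 ⇒ 0x35007 (P1/RW1/US1/PS0)
  → PA=0x35036  (4 entries read)
#1 VA=0x50383202A79 (r,kernel):
  lvl0: tbl 0x2B, slot 10 ⇒ 0x39007 (P1/RW1/US1/PS0)
  lvl1: tbl 0x39, slot 14 ⇒ 0x3B007 (P1/RW1/US1/PS0)
  lvl2: tbl 0x3B, slot 25 ⇒ 0x3C007 (P1/RW1/US1/PS0)
  lvl3: tbl 0x3C, slot 2 ⇒ 0x3D007 (P1/RW1/US1/PS0)
  → PA=0x3DA79  (4 entries read)
#2 VA=0xA074380E9DE (r,kernel):
  lvl0: tbl 0x2B, slot 20 ⇒ 0x3E007 (P1/RW1/US1/PS0)
  lvl1: tbl 0x3E, slot 29 ⇒ 0x41007 (P1/RW1/US1/PS0)
  lvl2: tbl 0x41, slot 28 ⇒ 0x43007 (P1/RW1/US1/PS0)
  lvl3: tbl 0x43, slot 14 ⇒ 0x45007 (P1/RW1/US1/PS0)
  → PA=0x459DE  (4 entries read)
#3 VA=0xA8240811309 (r,kernel):
  lvl0: tbl 0x2B, slot 21 ⇒ 0x46007 (P1/RW1/US1/PS0)
  lvl1: tbl 0x46, slot 9 ⇒ 0x49007 (P1/RW1/US1/PS0)
  lvl2: tbl 0x49, slot 4 ⇒ 0x4C007 (P1/RW1/US1/PS0)
  lvl3: tbl 0x4C, slot 17 ⇒ 0x50007 (P1/RW1/US1/PS0)
  → PA=0x50309  (4 entries read)

Access #0 fault: NONE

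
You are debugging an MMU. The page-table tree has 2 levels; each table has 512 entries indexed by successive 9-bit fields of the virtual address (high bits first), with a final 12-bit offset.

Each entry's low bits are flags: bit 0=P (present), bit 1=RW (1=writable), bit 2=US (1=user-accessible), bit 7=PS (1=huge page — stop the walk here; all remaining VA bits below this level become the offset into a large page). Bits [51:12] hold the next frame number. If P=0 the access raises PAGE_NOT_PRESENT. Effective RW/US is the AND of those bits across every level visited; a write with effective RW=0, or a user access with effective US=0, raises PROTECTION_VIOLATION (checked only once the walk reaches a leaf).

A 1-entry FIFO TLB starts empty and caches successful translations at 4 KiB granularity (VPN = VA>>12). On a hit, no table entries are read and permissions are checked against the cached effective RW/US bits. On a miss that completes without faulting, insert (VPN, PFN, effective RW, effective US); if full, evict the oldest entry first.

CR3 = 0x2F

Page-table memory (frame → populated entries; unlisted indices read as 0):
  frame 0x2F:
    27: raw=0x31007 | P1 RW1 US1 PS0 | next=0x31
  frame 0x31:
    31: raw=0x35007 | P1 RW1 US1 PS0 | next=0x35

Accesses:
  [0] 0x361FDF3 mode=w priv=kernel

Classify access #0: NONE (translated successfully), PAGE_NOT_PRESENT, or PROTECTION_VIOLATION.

Trace:
#0 VA=0x361FDF3 (w,kernel):
  L0: frame=0x2F idx=27 entry=0x31007 [P=1 RW=1 US=1 PS=0]
  L1: frame=0x31 idx=31 entry=0x35007 [P=1 RW=1 US=1 PS=0]
  → PA=0x35DF3  (2 entries read)

Access #0 fault: NONE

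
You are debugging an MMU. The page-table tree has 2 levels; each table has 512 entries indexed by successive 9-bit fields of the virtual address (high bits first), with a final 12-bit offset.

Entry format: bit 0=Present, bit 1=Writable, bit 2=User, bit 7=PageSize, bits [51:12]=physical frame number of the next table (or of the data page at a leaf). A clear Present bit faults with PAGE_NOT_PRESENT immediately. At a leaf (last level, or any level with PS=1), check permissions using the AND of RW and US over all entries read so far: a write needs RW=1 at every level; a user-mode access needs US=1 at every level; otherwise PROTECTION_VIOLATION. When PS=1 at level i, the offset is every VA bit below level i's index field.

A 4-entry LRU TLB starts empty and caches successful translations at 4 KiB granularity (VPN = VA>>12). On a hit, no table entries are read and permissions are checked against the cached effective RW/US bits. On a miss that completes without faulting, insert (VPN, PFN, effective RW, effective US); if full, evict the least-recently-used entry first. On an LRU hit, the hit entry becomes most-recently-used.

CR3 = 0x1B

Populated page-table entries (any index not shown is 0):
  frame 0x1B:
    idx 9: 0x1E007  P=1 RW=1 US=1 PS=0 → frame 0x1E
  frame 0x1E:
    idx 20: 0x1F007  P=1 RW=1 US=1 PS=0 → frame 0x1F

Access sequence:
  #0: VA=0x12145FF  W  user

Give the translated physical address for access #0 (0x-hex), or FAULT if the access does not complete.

Trace:
#0 VA=0x12145FF (w,user):
  lvl0: tbl 0x1B, slot 9 ⇒ 0x1E007 (P1/RW1/US1/PS0)
  lvl1: tbl 0x1E, slot 20 ⇒ 0x1F007 (P1/RW1/US1/PS0)
  ⇒ phys 0x1F5FF  [2 reads]

Access #0 PA: 0x1F5FF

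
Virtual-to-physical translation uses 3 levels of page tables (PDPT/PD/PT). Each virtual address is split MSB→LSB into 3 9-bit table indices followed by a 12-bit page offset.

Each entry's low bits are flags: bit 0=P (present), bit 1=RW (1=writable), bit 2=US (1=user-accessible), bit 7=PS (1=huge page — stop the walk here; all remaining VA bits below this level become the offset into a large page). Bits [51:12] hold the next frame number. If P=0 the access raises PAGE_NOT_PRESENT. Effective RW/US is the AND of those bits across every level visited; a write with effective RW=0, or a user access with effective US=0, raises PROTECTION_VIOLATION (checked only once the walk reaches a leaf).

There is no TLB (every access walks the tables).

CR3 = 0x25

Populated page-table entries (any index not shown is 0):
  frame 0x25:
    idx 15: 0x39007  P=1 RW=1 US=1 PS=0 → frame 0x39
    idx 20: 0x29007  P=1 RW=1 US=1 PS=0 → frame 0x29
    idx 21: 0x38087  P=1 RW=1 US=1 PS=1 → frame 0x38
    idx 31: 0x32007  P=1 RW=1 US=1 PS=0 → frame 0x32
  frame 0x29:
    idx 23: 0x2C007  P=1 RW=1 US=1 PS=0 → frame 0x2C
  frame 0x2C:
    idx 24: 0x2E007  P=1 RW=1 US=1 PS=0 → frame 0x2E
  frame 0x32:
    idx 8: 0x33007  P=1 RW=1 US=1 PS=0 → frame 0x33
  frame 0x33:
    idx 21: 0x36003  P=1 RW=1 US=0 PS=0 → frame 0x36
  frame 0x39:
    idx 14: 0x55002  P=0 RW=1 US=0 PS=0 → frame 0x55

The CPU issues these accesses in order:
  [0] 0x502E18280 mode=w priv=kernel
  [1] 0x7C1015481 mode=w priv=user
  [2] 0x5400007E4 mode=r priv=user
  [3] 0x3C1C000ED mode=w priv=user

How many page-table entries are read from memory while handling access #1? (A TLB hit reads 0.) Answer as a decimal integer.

Walk each access:
#0 VA=0x502E18280 (w,kernel):
  [0] read 0x25 idx=20: raw=0x29007 flags P=1 W=1 U=1 S=0
  [1] read 0x29 idx=23: raw=0x2C007 flags P=1 W=1 U=1 S=0
  [2] read 0x2C idx=24: raw=0x2E007 flags P=1 W=1 U=1 S=0
  ⇒ phys 0x2E280  [3 reads]
#1 VA=0x7C1015481 (w,user):
  [0] read 0x25 idx=31: raw=0x32007 flags P=1 W=1 U=1 S=0
  [1] read 0x32 idx=8: raw=0x33007 flags P=1 W=1 U=1 S=0
  [2] read 0x33 idx=21: raw=0x36003 flags P=1 W=1 U=0 S=0
  → PROTECTION_VIOLATION  (3 entries read)
#2 VA=0x5400007E4 (r,user):
  [0] read 0x25 idx=21: raw=0x38087 flags P=1 W=1 U=1 S=1
  ⇒ phys 0x387E4 (huge @L0)  [1 reads]
#3 VA=0x3C1C000ED (w,user):
  [0] read 0x25 idx=15: raw=0x39007 flags P=1 W=1 U=1 S=0
  [1] read 0x39 idx=14: raw=0x55002 flags P=0 W=1 U=0 S=0
  → PAGE_NOT_PRESENT  (2 entries read)

Entries read for #1: 3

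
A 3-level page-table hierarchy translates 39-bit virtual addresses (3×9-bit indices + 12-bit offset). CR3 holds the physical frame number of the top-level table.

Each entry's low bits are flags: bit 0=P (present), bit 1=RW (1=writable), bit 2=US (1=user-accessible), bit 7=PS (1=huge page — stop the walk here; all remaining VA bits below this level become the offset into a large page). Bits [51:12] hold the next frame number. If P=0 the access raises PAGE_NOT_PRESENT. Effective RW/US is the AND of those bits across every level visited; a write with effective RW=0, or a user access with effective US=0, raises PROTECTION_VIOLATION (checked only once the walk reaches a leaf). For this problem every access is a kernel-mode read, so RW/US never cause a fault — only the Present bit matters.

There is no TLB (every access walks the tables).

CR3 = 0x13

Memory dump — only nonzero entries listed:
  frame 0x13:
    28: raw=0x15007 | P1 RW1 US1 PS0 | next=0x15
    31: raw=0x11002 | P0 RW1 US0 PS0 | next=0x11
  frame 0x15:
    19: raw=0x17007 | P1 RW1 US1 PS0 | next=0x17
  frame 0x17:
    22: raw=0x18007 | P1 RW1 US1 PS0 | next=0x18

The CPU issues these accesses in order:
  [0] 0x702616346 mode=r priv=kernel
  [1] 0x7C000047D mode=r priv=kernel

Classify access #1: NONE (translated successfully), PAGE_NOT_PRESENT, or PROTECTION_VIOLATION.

Per-access translation:
#0 VA=0x702616346 (r,kernel):
  lvl0: tbl 0x13, slot 28 ⇒ 0x15007 (P1/RW1/US1/PS0)
  lvl1: tbl 0x15, slot 19 ⇒ 0x17007 (P1/RW1/US1/PS0)
  lvl2: tbl 0x17, slot 22 ⇒ 0x18007 (P1/RW1/US1/PS0)
  ✓ 0x18346  — 3 lookups
#1 VA=0x7C000047D (r,kernel):
  lvl0: tbl 0x13, slot 31 ⇒ 0x11002 (P0/RW1/US0/PS0)
  ✗ PAGE_NOT_PRESENT  [1 reads]

Access #1 fault: PAGE_NOT_PRESENT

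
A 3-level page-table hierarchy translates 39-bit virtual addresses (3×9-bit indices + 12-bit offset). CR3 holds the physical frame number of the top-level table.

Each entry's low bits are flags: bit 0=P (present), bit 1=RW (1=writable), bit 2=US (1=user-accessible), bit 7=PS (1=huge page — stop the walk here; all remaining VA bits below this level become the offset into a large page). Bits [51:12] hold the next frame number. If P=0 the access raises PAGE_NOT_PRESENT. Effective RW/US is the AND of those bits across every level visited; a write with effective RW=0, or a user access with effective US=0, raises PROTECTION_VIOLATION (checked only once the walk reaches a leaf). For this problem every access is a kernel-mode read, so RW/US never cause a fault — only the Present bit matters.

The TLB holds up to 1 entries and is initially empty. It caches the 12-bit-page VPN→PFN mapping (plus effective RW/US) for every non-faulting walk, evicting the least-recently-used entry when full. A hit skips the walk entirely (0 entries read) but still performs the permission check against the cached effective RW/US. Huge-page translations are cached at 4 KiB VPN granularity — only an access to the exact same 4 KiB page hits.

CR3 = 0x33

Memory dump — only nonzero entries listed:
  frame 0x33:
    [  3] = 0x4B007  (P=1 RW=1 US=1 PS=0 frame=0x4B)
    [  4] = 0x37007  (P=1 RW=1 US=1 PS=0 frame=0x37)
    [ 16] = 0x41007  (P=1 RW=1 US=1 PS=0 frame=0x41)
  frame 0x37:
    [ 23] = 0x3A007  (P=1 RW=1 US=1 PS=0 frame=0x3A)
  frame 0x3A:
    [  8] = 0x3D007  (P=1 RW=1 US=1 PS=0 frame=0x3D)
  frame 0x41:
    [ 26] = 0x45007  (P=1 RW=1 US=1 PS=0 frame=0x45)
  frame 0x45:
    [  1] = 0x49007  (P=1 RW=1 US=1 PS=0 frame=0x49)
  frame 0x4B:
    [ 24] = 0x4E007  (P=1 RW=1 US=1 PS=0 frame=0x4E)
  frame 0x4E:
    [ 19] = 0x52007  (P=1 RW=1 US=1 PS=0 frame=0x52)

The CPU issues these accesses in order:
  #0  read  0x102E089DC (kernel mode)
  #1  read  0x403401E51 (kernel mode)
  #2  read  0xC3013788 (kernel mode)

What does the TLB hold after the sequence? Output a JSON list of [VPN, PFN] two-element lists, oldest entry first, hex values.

Walk each access:
#0 VA=0x102E089DC (r,kernel):
  lvl0: tbl 0x33, slot 4 ⇒ 0x37007 (P1/RW1/US1/PS0)
  lvl1: tbl 0x37, slot 23 ⇒ 0x3A007 (P1/RW1/US1/PS0)
  lvl2: tbl 0x3A, slot 8 ⇒ 0x3D007 (P1/RW1/US1/PS0)
  ⇒ phys 0x3D9DC  [3 reads]
#1 VA=0x403401E51 (r,kernel):
  lvl0: tbl 0x33, slot 16 ⇒ 0x41007 (P1/RW1/US1/PS0)
  lvl1: tbl 0x41, slot 26 ⇒ 0x45007 (P1/RW1/US1/PS0)
  lvl2: tbl 0x45, slot 1 ⇒ 0x49007 (P1/RW1/US1/PS0)
  ⇒ phys 0x49E51  [3 reads]
#2 VA=0xC3013788 (r,kernel):
  lvl0: tbl 0x33, slot 3 ⇒ 0x4B007 (P1/RW1/US1/PS0)
  lvl1: tbl 0x4B, slot 24 ⇒ 0x4E007 (P1/RW1/US1/PS0)
  lvl2: tbl 0x4E, slot 19 ⇒ 0x52007 (P1/RW1/US1/PS0)
  ⇒ phys 0x52788  [3 reads]

TLB: [["0xC3013", "0x52"]]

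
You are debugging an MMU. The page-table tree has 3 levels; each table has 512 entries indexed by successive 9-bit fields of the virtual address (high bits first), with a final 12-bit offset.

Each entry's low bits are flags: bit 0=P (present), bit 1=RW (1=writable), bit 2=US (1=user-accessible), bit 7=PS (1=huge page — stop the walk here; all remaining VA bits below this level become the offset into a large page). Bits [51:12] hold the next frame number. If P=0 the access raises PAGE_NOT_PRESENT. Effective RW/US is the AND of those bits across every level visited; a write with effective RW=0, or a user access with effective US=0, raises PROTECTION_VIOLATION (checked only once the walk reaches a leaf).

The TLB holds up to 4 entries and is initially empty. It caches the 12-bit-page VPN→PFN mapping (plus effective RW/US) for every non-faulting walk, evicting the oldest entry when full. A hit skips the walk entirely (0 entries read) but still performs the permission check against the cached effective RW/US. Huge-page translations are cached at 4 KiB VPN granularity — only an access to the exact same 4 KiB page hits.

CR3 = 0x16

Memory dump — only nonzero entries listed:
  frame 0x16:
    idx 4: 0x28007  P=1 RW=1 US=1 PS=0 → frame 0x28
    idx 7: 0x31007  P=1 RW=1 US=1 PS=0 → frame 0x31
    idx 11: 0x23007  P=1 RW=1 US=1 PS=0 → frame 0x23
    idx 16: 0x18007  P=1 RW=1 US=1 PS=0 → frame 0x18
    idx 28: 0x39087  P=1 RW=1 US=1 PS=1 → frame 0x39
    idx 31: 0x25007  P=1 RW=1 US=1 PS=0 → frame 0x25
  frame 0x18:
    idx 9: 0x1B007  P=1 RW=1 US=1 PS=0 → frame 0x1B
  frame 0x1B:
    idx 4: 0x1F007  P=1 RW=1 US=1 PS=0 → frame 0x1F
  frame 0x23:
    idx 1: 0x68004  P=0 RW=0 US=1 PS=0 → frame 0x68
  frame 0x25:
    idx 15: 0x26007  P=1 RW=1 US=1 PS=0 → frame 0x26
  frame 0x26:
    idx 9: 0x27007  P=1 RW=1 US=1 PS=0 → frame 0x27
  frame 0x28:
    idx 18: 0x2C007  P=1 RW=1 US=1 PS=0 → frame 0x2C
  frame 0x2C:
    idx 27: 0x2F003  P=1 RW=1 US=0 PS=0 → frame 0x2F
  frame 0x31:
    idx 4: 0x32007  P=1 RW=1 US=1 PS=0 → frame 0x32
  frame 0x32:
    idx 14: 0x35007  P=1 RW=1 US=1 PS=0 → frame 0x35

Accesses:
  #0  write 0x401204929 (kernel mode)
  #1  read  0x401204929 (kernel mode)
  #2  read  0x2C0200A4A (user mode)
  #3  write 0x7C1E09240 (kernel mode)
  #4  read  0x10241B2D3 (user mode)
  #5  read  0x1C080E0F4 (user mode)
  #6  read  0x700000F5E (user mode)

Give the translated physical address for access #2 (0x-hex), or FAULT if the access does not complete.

Trace:
#0 VA=0x401204929 (w,kernel):
  L0: frame=0x16 idx=16 entry=0x18007 [P=1 RW=1 US=1 PS=0]
  L1: frame=0x18 idx=9 entry=0x1B007 [P=1 RW=1 US=1 PS=0]
  L2: frame=0x1B idx=4 entry=0x1F007 [P=1 RW=1 US=1 PS=0]
  ✓ 0x1F929  — 3 lookups
#1 VA=0x401204929 (r,kernel):
  TLB hit vpn=0x401204 → PA=0x1F929
#2 VA=0x2C0200A4A (r,user):
  L0: frame=0x16 idx=11 entry=0x23007 [P=1 RW=1 US=1 PS=0]
  L1: frame=0x23 idx=1 entry=0x68004 [P=0 RW=0 US=1 PS=0]
  → PAGE_NOT_PRESENT  (2 entries read)
#3 VA=0x7C1E09240 (w,kernel):
  L0: frame=0x16 idx=31 entry=0x25007 [P=1 RW=1 US=1 PS=0]
  L1: frame=0x25 idx=15 entry=0x26007 [P=1 RW=1 US=1 PS=0]
  L2: frame=0x26 idx=9 entry=0x27007 [P=1 RW=1 US=1 PS=0]
  ✓ 0x27240  — 3 lookups
#4 VA=0x10241B2D3 (r,user):
  L0: frame=0x16 idx=4 entry=0x28007 [P=1 RW=1 US=1 PS=0]
  L1: frame=0x28 idx=18 entry=0x2C007 [P=1 RW=1 US=1 PS=0]
  L2: frame=0x2C idx=27 entry=0x2F003 [P=1 RW=1 US=0 PS=0]
  → PROTECTION_VIOLATION  (3 entries read)
#5 VA=0x1C080E0F4 (r,user):
  L0: frame=0x16 idx=7 entry=0x31007 [P=1 RW=1 US=1 PS=0]
  L1: frame=0x31 idx=4 entry=0x32007 [P=1 RW=1 US=1 PS=0]
  L2: frame=0x32 idx=14 entry=0x35007 [P=1 RW=1 US=1 PS=0]
  ✓ 0x350F4  — 3 lookups
#6 VA=0x700000F5E (r,user):
  L0: frame=0x16 idx=28 entry=0x39087 [P=1 RW=1 US=1 PS=1]
  ✓ 0x39F5E (huge @L0)  — 1 lookups

Access #2 PA: FAULT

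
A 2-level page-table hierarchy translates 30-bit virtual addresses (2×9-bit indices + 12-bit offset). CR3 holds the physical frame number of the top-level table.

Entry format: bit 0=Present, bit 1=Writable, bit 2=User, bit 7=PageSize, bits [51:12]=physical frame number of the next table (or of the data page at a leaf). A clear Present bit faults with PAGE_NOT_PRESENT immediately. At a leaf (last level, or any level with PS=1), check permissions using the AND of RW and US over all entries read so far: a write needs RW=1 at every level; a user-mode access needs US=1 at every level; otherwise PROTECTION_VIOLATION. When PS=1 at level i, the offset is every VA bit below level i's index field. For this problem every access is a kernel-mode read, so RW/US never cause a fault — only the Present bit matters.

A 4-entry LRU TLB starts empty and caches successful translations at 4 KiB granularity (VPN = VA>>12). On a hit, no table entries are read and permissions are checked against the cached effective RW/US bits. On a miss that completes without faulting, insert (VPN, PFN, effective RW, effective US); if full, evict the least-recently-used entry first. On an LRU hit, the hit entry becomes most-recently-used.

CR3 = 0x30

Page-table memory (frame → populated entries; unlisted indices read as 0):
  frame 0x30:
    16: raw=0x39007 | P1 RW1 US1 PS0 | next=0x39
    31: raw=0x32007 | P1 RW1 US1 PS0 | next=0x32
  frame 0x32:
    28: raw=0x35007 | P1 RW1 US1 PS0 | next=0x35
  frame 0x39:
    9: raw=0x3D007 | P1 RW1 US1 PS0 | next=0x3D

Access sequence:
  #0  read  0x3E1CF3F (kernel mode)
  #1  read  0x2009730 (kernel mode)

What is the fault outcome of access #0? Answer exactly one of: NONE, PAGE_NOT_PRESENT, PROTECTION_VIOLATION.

Walk each access:
#0 VA=0x3E1CF3F (r,kernel):
  L0: frame=0x30 idx=31 entry=0x32007 [P=1 RW=1 US=1 PS=0]
  L1: frame=0x32 idx=28 entry=0x35007 [P=1 RW=1 US=1 PS=0]
  ✓ 0x35F3F  — 2 lookups
#1 VA=0x2009730 (r,kernel):
  L0: frame=0x30 idx=16 entry=0x39007 [P=1 RW=1 US=1 PS=0]
  L1: frame=0x39 idx=9 entry=0x3D007 [P=1 RW=1 US=1 PS=0]
  ✓ 0x3D730  — 2 lookups

Access #0 fault: NONE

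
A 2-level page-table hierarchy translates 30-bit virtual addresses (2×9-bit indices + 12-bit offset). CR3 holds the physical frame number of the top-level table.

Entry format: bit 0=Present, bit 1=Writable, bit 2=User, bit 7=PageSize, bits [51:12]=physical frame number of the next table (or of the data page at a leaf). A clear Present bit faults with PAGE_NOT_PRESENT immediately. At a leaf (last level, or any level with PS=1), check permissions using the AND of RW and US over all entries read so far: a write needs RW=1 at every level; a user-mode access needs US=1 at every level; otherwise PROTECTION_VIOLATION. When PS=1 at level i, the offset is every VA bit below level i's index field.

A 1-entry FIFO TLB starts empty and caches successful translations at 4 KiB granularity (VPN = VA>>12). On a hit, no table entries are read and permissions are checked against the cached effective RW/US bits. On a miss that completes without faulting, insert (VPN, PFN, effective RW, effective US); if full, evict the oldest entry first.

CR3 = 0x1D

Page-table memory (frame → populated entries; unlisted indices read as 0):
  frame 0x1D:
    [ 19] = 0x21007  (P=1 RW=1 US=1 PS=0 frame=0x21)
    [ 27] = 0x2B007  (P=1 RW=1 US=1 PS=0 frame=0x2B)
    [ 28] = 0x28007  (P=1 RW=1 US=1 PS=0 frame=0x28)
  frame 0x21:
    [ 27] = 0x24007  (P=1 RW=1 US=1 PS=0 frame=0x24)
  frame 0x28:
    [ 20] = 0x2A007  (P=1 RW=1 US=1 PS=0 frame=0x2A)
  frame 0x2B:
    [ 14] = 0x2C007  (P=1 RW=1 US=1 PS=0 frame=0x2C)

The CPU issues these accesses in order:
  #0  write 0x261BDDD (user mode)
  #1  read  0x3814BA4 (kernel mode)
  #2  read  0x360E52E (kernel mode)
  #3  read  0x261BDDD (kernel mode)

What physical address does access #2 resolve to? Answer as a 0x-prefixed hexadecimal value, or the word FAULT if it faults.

Walk each access:
#0 VA=0x261BDDD (w,user):
  L0 @0x1D[19] → 0x21007  P=1,RW=1,US=1,PS=0
  L1 @0x21[27] → 0x24007  P=1,RW=1,US=1,PS=0
  ⇒ phys 0x24DDD  [2 reads]
#1 VA=0x3814BA4 (r,kernel):
  L0 @0x1D[28] → 0x28007  P=1,RW=1,US=1,PS=0
  L1 @0x28[20] → 0x2A007  P=1,RW=1,US=1,PS=0
  ⇒ phys 0x2ABA4  [2 reads]
#2 VA=0x360E52E (r,kernel):
  L0 @0x1D[27] → 0x2B007  P=1,RW=1,US=1,PS=0
  L1 @0x2B[14] → 0x2C007  P=1,RW=1,US=1,PS=0
  ⇒ phys 0x2C52E  [2 reads]
#3 VA=0x261BDDD (r,kernel):
  L0 @0x1D[19] → 0x21007  P=1,RW=1,US=1,PS=0
  L1 @0x21[27] → 0x24007  P=1,RW=1,US=1,PS=0
  ⇒ phys 0x24DDD  [2 reads]

Access #2 PA: 0x2C52E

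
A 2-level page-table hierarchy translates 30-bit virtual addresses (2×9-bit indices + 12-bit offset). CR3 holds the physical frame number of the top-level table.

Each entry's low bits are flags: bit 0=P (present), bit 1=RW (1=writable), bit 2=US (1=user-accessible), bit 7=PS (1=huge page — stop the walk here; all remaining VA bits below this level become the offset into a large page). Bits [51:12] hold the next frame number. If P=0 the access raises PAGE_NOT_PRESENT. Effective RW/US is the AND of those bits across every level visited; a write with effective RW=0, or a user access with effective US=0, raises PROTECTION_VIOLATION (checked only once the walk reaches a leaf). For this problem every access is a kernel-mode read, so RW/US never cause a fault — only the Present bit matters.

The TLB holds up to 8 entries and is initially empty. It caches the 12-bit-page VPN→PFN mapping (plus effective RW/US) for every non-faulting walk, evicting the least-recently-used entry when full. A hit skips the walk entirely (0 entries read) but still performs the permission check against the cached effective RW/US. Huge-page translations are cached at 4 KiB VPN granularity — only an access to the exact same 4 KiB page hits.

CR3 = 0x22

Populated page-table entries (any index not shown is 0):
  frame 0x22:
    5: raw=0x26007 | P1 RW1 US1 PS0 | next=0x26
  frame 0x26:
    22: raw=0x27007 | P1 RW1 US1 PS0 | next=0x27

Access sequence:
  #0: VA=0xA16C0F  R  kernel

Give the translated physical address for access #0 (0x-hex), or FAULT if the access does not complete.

Per-access translation:
#0 VA=0xA16C0F (r,kernel):
  L0 @0x22[5] → 0x26007  P=1,RW=1,US=1,PS=0
  L1 @0x26[22] → 0x27007  P=1,RW=1,US=1,PS=0
  ⇒ phys 0x27C0F  [2 reads]

Access #0 PA: 0x27C0F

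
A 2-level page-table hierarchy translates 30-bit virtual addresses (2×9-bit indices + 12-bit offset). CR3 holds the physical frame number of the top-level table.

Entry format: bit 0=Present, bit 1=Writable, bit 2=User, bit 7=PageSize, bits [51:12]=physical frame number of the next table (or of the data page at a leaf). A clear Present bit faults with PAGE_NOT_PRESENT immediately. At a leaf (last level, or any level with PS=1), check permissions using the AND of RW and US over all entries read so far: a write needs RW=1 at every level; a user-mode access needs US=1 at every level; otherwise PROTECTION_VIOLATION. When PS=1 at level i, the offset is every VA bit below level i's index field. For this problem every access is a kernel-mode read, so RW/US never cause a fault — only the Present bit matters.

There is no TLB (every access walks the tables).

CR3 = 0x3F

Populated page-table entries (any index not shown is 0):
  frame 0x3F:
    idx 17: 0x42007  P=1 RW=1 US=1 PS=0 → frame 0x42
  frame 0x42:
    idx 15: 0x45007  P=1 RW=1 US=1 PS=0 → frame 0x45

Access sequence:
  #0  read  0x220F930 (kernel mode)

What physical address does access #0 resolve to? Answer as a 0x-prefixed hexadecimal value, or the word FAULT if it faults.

Per-access translation:
#0 VA=0x220F930 (r,kernel):
  [0] read 0x3F idx=17: raw=0x42007 flags P=1 W=1 U=1 S=0
  [1] read 0x42 idx=15: raw=0x45007 flags P=1 W=1 U=1 S=0
  → PA=0x45930  (2 entries read)

Access #0 PA: 0x45930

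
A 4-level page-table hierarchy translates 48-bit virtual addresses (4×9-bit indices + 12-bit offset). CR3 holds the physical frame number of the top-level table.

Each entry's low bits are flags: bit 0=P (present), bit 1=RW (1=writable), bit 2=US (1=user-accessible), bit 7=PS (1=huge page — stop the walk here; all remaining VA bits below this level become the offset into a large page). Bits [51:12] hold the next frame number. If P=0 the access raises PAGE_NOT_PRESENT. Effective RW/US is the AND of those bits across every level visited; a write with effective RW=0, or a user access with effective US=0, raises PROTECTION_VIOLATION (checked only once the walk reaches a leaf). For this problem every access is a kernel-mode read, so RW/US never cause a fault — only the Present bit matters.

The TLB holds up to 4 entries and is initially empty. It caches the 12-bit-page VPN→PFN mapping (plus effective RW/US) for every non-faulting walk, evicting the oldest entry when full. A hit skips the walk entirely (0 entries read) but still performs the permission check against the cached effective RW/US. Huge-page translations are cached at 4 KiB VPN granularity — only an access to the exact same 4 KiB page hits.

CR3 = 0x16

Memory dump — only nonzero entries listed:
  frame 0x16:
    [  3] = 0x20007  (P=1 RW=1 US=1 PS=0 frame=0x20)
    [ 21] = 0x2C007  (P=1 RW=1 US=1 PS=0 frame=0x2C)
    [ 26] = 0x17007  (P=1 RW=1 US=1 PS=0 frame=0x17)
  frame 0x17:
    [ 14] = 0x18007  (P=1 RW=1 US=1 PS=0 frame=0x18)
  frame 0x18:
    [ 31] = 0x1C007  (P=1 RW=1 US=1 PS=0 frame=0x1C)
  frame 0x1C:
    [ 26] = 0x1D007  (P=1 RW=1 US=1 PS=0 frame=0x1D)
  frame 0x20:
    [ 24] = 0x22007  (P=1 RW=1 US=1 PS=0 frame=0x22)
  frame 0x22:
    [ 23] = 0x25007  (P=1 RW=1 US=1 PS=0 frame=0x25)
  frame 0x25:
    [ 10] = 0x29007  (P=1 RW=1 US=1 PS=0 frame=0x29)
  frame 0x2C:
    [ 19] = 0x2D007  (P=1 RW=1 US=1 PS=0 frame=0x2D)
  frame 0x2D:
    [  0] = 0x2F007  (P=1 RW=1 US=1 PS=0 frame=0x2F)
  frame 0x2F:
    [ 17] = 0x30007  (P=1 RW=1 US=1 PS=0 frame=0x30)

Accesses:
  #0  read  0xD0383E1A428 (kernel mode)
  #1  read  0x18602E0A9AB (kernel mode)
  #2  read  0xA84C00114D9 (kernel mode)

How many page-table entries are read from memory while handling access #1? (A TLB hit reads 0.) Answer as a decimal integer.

Walk each access:
#0 VA=0xD0383E1A428 (r,kernel):
  L0 @0x16[26] → 0x17007  P=1,RW=1,US=1,PS=0
  L1 @0x17[14] → 0x18007  P=1,RW=1,US=1,PS=0
  L2 @0x18[31] → 0x1C007  P=1,RW=1,US=1,PS=0
  L3 @0x1C[26] → 0x1D007  P=1,RW=1,US=1,PS=0
  → PA=0x1D428  (4 entries read)
#1 VA=0x18602E0A9AB (r,kernel):
  L0 @0x16[3] → 0x20007  P=1,RW=1,US=1,PS=0
  L1 @0x20[24] → 0x22007  P=1,RW=1,US=1,PS=0
  L2 @0x22[23] → 0x25007  P=1,RW=1,US=1,PS=0
  L3 @0x25[10] → 0x29007  P=1,RW=1,US=1,PS=0
  → PA=0x299AB  (4 entries read)
#2 VA=0xA84C00114D9 (r,kernel):
  L0 @0x16[21] → 0x2C007  P=1,RW=1,US=1,PS=0
  L1 @0x2C[19] → 0x2D007  P=1,RW=1,US=1,PS=0
  L2 @0x2D[0] → 0x2F007  P=1,RW=1,US=1,PS=0
  L3 @0x2F[17] → 0x30007  P=1,RW=1,US=1,PS=0
  → PA=0x304D9  (4 entries read)

Entries read for #1: 4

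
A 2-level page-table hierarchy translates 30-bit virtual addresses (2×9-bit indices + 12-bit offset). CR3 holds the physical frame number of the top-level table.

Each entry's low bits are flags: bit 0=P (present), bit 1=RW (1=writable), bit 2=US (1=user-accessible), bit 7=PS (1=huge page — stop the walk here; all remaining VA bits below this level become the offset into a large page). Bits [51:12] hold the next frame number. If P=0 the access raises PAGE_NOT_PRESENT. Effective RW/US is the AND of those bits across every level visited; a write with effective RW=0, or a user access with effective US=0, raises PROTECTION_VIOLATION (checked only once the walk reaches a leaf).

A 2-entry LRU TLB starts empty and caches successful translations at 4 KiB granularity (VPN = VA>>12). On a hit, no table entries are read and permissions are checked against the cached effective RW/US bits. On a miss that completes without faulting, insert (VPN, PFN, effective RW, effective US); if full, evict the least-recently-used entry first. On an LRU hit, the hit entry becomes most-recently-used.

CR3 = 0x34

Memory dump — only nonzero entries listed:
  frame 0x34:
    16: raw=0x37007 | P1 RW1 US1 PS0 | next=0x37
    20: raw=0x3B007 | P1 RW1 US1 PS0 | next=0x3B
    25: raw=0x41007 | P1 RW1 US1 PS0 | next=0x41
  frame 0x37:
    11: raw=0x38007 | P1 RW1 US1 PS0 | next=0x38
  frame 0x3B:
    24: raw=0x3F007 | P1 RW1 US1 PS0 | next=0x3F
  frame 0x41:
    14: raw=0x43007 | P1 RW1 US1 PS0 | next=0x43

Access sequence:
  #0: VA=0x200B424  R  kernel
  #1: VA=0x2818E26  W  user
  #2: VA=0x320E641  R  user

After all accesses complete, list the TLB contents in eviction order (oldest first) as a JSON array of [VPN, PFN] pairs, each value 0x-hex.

Walk each access:
#0 VA=0x200B424 (r,kernel):
  [0] read 0x34 idx=16: raw=0x37007 flags P=1 W=1 U=1 S=0
  [1] read 0x37 idx=11: raw=0x38007 flags P=1 W=1 U=1 S=0
  → PA=0x38424  (2 entries read)
#1 VA=0x2818E26 (w,user):
  [0] read 0x34 idx=20: raw=0x3B007 flags P=1 W=1 U=1 S=0
  [1] read 0x3B idx=24: raw=0x3F007 flags P=1 W=1 U=1 S=0
  → PA=0x3FE26  (2 entries read)
#2 VA=0x320E641 (r,user):
  [0] read 0x34 idx=25: raw=0x41007 flags P=1 W=1 U=1 S=0
  [1] read 0x41 idx=14: raw=0x43007 flags P=1 W=1 U=1 S=0
  → PA=0x43641  (2 entries read)

TLB: [["0x2818", "0x3F"], ["0x320E", "0x43"]]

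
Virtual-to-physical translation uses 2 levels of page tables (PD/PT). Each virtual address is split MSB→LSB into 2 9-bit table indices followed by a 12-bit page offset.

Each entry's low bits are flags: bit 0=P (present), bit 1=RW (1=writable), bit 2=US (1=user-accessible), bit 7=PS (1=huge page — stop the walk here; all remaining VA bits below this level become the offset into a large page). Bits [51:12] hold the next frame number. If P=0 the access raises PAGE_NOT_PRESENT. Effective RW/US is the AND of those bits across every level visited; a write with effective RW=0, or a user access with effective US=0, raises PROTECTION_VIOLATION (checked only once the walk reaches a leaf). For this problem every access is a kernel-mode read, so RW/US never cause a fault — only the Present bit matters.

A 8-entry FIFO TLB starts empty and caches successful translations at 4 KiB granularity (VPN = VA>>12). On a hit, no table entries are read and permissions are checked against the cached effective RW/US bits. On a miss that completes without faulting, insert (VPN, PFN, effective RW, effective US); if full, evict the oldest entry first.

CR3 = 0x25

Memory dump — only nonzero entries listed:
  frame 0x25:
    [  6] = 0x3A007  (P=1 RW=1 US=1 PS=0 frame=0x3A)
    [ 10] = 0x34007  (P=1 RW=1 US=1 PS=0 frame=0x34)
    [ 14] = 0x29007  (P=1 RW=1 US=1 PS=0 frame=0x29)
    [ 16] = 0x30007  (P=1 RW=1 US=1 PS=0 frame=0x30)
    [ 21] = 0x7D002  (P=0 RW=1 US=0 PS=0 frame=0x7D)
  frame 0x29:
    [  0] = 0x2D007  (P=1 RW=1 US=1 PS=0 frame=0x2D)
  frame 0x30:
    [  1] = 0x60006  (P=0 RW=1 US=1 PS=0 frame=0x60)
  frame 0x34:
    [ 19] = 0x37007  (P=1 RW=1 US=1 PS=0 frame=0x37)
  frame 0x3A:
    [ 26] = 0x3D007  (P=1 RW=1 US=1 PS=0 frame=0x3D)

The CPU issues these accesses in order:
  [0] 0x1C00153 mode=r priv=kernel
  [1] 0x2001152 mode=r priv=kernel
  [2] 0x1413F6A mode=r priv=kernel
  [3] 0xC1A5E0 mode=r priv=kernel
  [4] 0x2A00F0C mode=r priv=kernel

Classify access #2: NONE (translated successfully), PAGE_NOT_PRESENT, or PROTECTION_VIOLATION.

Walk each access:
#0 VA=0x1C00153 (r,kernel):
  L0: frame=0x25 idx=14 entry=0x29007 [P=1 RW=1 US=1 PS=0]
  L1: frame=0x29 idx=0 entry=0x2D007 [P=1 RW=1 US=1 PS=0]
  → PA=0x2D153  (2 entries read)
#1 VA=0x2001152 (r,kernel):
  L0: frame=0x25 idx=16 entry=0x30007 [P=1 RW=1 US=1 PS=0]
  L1: frame=0x30 idx=1 entry=0x60006 [P=0 RW=1 US=1 PS=0]
  ⇒ fault: PAGE_NOT_PRESENT  — 2 lookups
#2 VA=0x1413F6A (r,kernel):
  L0: frame=0x25 idx=10 entry=0x34007 [P=1 RW=1 US=1 PS=0]
  L1: frame=0x34 idx=19 entry=0x37007 [P=1 RW=1 US=1 PS=0]
  → PA=0x37F6A  (2 entries read)
#3 VA=0xC1A5E0 (r,kernel):
  L0: frame=0x25 idx=6 entry=0x3A007 [P=1 RW=1 US=1 PS=0]
  L1: frame=0x3A idx=26 entry=0x3D007 [P=1 RW=1 US=1 PS=0]
  → PA=0x3D5E0  (2 entries read)
#4 VA=0x2A00F0C (r,kernel):
  L0: frame=0x25 idx=21 entry=0x7D002 [P=0 RW=1 US=0 PS=0]
  ⇒ fault: PAGE_NOT_PRESENT  — 1 lookups

Access #2 fault: NONE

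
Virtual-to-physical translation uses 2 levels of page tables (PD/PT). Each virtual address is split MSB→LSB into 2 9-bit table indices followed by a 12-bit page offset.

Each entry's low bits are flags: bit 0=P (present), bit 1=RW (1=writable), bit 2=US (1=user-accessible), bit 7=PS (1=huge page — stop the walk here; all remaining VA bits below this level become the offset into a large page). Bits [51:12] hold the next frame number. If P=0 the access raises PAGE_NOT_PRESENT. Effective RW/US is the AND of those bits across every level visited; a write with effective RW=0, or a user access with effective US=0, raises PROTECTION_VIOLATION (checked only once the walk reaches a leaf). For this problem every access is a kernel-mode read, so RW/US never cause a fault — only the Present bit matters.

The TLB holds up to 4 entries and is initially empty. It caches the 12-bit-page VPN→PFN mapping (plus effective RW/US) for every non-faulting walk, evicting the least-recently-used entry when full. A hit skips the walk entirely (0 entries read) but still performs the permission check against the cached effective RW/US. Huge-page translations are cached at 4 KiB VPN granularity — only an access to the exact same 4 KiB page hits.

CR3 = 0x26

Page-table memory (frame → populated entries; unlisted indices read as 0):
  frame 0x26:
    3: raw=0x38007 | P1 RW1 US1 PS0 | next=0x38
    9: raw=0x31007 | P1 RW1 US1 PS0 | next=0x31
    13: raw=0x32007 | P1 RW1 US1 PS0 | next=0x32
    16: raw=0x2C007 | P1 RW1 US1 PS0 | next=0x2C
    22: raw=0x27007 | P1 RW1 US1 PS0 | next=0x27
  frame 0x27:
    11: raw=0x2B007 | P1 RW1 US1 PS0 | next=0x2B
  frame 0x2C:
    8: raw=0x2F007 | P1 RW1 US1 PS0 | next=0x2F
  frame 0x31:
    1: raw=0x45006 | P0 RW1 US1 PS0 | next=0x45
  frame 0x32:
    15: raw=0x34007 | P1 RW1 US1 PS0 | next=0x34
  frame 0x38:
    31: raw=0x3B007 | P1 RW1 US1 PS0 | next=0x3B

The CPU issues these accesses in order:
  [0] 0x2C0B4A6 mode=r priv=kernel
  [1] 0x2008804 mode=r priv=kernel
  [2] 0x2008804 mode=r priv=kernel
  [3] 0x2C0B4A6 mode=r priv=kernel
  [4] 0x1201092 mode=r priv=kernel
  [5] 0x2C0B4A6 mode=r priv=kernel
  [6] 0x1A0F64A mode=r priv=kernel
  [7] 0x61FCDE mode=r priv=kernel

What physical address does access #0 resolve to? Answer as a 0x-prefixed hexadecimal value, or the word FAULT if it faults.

Trace:
#0 VA=0x2C0B4A6 (r,kernel):
  L0: frame=0x26 idx=22 entry=0x27007 [P=1 RW=1 US=1 PS=0]
  L1: frame=0x27 idx=11 entry=0x2B007 [P=1 RW=1 US=1 PS=0]
  ⇒ phys 0x2B4A6  [2 reads]
#1 VA=0x2008804 (r,kernel):
  L0: frame=0x26 idx=16 entry=0x2C007 [P=1 RW=1 US=1 PS=0]
  L1: frame=0x2C idx=8 entry=0x2F007 [P=1 RW=1 US=1 PS=0]
  ⇒ phys 0x2F804  [2 reads]
#2 VA=0x2008804 (r,kernel):
  TLB hit vpn=0x2008 → PA=0x2F804
#3 VA=0x2C0B4A6 (r,kernel):
  TLB hit vpn=0x2C0B → PA=0x2B4A6
#4 VA=0x1201092 (r,kernel):
  L0: frame=0x26 idx=9 entry=0x31007 [P=1 RW=1 US=1 PS=0]
  L1: frame=0x31 idx=1 entry=0x45006 [P=0 RW=1 US=1 PS=0]
  → PAGE_NOT_PRESENT  (2 entries read)
#5 VA=0x2C0B4A6 (r,kernel):
  TLB hit vpn=0x2C0B → PA=0x2B4A6
#6 VA=0x1A0F64A (r,kernel):
  L0: frame=0x26 idx=13 entry=0x32007 [P=1 RW=1 US=1 PS=0]
  L1: frame=0x32 idx=15 entry=0x34007 [P=1 RW=1 US=1 PS=0]
  ⇒ phys 0x3464A  [2 reads]
#7 VA=0x61FCDE (r,kernel):
  L0: frame=0x26 idx=3 entry=0x38007 [P=1 RW=1 US=1 PS=0]
  L1: frame=0x38 idx=31 entry=0x3B007 [P=1 RW=1 US=1 PS=0]
  ⇒ phys 0x3BCDE  [2 reads]

Access #0 PA: 0x2B4A6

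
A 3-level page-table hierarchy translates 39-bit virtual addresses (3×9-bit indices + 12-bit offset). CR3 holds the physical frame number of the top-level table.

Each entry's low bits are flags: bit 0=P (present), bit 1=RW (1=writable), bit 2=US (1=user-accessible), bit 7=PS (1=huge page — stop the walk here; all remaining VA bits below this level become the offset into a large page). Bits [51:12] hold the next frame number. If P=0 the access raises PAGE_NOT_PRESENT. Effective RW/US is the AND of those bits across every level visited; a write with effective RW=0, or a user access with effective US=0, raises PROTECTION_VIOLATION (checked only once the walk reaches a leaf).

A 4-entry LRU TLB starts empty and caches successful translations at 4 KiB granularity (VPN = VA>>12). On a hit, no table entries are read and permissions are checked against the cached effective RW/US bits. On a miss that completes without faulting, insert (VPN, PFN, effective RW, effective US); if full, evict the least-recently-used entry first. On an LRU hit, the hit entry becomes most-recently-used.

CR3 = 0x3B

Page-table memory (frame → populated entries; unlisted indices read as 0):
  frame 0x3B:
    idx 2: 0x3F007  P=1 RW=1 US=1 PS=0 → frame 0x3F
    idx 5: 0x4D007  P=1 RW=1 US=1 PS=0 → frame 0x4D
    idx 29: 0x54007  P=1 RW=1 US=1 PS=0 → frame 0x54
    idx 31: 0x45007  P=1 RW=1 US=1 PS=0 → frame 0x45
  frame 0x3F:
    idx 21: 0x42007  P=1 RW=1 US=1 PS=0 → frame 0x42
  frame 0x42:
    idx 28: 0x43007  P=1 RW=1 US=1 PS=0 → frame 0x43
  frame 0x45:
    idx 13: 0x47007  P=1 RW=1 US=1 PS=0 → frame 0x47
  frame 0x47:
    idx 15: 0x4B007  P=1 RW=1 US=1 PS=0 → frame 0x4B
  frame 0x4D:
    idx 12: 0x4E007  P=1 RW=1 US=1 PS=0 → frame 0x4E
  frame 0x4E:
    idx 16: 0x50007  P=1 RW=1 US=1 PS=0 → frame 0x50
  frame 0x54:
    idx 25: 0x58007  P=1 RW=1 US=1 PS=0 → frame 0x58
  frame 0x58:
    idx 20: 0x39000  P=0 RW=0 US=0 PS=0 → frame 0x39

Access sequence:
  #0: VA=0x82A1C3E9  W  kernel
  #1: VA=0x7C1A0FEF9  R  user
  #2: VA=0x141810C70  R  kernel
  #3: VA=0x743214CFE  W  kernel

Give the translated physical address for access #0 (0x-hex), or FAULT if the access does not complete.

Walk each access:
#0 VA=0x82A1C3E9 (w,kernel):
  L0 @0x3B[2] → 0x3F007  P=1,RW=1,US=1,PS=0
  L1 @0x3F[21] → 0x42007  P=1,RW=1,US=1,PS=0
  L2 @0x42[28] → 0x43007  P=1,RW=1,US=1,PS=0
  ⇒ phys 0x433E9  [3 reads]
#1 VA=0x7C1A0FEF9 (r,user):
  L0 @0x3B[31] → 0x45007  P=1,RW=1,US=1,PS=0
  L1 @0x45[13] → 0x47007  P=1,RW=1,US=1,PS=0
  L2 @0x47[15] → 0x4B007  P=1,RW=1,US=1,PS=0
  ⇒ phys 0x4BEF9  [3 reads]
#2 VA=0x141810C70 (r,kernel):
  L0 @0x3B[5] → 0x4D007  P=1,RW=1,US=1,PS=0
  L1 @0x4D[12] → 0x4E007  P=1,RW=1,US=1,PS=0
  L2 @0x4E[16] → 0x50007  P=1,RW=1,US=1,PS=0
  ⇒ phys 0x50C70  [3 reads]
#3 VA=0x743214CFE (w,kernel):
  L0 @0x3B[29] → 0x54007  P=1,RW=1,US=1,PS=0
  L1 @0x54[25] → 0x58007  P=1,RW=1,US=1,PS=0
  L2 @0x58[20] → 0x39000  P=0,RW=0,US=0,PS=0
  ✗ PAGE_NOT_PRESENT  [3 reads]

Access #0 PA: 0x433E9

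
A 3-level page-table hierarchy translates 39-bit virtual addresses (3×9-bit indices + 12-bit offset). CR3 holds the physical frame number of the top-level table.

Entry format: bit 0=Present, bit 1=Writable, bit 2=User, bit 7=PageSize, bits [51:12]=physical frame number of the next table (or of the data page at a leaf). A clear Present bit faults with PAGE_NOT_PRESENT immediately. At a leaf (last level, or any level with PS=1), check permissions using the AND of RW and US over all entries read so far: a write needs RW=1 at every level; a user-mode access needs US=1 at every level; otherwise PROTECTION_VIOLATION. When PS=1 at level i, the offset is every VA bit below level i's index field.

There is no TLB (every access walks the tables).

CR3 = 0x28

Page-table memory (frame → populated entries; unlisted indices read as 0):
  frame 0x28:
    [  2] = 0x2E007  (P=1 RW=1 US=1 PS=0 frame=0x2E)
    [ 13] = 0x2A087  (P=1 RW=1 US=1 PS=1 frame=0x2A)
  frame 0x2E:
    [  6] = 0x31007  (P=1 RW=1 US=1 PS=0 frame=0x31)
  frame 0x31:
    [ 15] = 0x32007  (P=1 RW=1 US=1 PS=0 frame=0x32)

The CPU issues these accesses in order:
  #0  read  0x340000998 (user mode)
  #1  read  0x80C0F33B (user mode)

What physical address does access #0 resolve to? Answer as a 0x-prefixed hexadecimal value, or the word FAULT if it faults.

Per-access translation:
#0 VA=0x340000998 (r,user):
  L0 @0x28[13] → 0x2A087  P=1,RW=1,US=1,PS=1
  ⇒ phys 0x2A998 (huge @L0)  [1 reads]
#1 VA=0x80C0F33B (r,user):
  L0 @0x28[2] → 0x2E007  P=1,RW=1,US=1,PS=0
  L1 @0x2E[6] → 0x31007  P=1,RW=1,US=1,PS=0
  L2 @0x31[15] → 0x32007  P=1,RW=1,US=1,PS=0
  ⇒ phys 0x3233B  [3 reads]

Access #0 PA: 0x2A998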